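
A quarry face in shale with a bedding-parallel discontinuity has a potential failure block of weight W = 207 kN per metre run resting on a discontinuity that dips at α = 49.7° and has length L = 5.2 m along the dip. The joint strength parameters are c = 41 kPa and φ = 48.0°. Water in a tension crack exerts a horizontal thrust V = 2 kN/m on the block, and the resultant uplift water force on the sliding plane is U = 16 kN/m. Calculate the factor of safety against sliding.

FS = 2.15

Resolving the block weight along and normal to the plane and applying the Mohr–Coulomb strength on the joint:
N' = W cosα − U − V sinα = 207·cos49.7° − 16 − 2·sin49.7° = 116.4 kN/m
Driving force T = W sinα + V cosα = 207·sin49.7° + 2·cos49.7° = 159.2 kN/m
Resisting force R = c·L + N'·tanφ = 41·5.2 + 116.4·tan48.0° = 213.2 + 129.2 = 342.4 kN/m
FS = R / T = 342.4 / 159.2 = 2.151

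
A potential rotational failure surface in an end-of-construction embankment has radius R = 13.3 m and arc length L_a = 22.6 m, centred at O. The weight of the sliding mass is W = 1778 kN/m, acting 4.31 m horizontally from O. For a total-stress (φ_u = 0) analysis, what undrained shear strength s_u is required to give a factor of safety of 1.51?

FS = s_u·L_a·R / (W·d), so s_u = FS·W·d / (L_a·R).
s_u = 1.51·1778·4.31 / (22.60·13.3) = 11571.4 / 300.58 = 38.50 kPa

s_u = 38.5 kPa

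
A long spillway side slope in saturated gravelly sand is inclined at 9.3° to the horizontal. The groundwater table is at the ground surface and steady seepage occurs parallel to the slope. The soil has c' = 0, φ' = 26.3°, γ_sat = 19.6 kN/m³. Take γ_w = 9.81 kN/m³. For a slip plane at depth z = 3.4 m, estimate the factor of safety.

With seepage parallel to the slope and the water table at the surface, the effective normal stress on the slip plane uses the buoyant unit weight γ' = γ_sat − γ_w while the driving shear stress uses γ_sat:
FS = [c' + γ' z cos²β tanφ'] / [γ_sat z sinβ cosβ]
(For c' = 0 this reduces to FS = (γ'/γ_sat)·tanφ'/tanβ.)
γ' = 19.6 − 9.81 = 9.79 kN/m³
Numerator = 0.0 + 9.79·3.4·cos²9.3°·tan26.3° = 0.0 + 9.79·3.4·0.9739·0.4942 = 16.021 kPa
Denominator = 19.6·3.4·sin9.3°·cos9.3° = 19.6·3.4·0.1616·0.9869 = 10.628 kPa
FS = 16.021 / 10.628 = 1.508

FS = 1.51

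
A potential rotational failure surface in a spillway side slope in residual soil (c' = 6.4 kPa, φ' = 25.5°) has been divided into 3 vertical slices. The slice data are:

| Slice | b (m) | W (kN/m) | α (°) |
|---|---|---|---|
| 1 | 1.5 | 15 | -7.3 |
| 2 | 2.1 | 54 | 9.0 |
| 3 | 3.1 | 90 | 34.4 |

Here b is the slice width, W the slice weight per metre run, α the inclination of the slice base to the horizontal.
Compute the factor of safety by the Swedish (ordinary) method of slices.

Ordinary method of slices: FS = Σ[c'·Δl_i + (W_i cosα_i)·tanφ'] / Σ W_i sinα_i, with Δl_i = b_i / cosα_i.
Slice 1: Δl = 1.5/cos(-7.3°) = 1.512 m; N'_1 = 15·cos(-7.3°) = 14.9; c'Δl = 9.68; W sinα = -1.9
Slice 2: Δl = 2.1/cos9.0° = 2.126 m; N'_2 = 54·cos9.0° = 53.3; c'Δl = 13.61; W sinα = 8.4
Slice 3: Δl = 3.1/cos34.4° = 3.757 m; N'_3 = 90·cos34.4° = 74.3; c'Δl = 24.05; W sinα = 50.8
Σc'Δl = 47.3 kN/m; ΣN' = 142.5 kN/m; ΣW sinα = 57.4 kN/m
Resisting = 47.3 + 142.5·tan25.5° = 47.3 + 68.0 = 115.3 kN/m
FS = 115.3 / 57.4 = 2.009

FS = 2.01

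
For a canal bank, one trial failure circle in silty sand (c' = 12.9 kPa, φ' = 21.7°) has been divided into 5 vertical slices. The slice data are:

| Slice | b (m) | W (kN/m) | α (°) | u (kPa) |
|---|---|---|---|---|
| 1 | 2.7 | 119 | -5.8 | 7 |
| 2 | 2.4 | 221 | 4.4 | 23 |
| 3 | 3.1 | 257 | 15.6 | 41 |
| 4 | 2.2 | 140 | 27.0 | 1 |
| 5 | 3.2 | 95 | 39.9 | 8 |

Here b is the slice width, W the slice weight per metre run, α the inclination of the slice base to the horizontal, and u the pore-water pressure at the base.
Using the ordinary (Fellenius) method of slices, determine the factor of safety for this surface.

Ordinary method of slices: FS = Σ[c'·Δl_i + (W_i cosα_i − u_i·Δl_i)·tanφ'] / Σ W_i sinα_i, with Δl_i = b_i / cosα_i.
Slice 1: Δl = 2.7/cos(-5.8°) = 2.714 m; N'_1 = 119·cos(-5.8°) − 7·2.714 = 99.4; c'Δl = 35.01; W sinα = -12.0
Slice 2: Δl = 2.4/cos4.4° = 2.407 m; N'_2 = 221·cos4.4° − 23·2.407 = 165.0; c'Δl = 31.05; W sinα = 17.0
Slice 3: Δl = 3.1/cos15.6° = 3.219 m; N'_3 = 257·cos15.6° − 41·3.219 = 115.6; c'Δl = 41.52; W sinα = 69.1
Slice 4: Δl = 2.2/cos27.0° = 2.469 m; N'_4 = 140·cos27.0° − 1·2.469 = 122.3; c'Δl = 31.85; W sinα = 63.6
Slice 5: Δl = 3.2/cos39.9° = 4.171 m; N'_5 = 95·cos39.9° − 8·4.171 = 39.5; c'Δl = 53.81; W sinα = 60.9
Σc'Δl = 193.2 kN/m; ΣN' = 541.7 kN/m; ΣW sinα = 198.5 kN/m
Resisting = 193.2 + 541.7·tan21.7° = 193.2 + 215.6 = 408.8 kN/m
FS = 408.8 / 198.5 = 2.059

FS = 2.06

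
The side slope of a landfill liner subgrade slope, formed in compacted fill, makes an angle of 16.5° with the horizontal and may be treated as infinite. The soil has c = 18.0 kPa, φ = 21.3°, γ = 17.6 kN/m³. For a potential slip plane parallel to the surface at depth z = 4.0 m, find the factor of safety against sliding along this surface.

For an infinite slope with a slip plane parallel to the surface (no pore pressure): FS = [c + γz cos²β tanφ] / [γz sinβ cosβ].
γz = 17.6·4.0 = 70.40 kN/m²
Numerator = 18.0 + 70.40·cos²16.5°·tan21.3° = 18.0 + 70.40·0.9193·0.3899 = 43.234 kPa
Denominator = 70.40·sin16.5°·cos16.5° = 70.40·0.2840·0.9588 = 19.171 kPa
FS = 43.234 / 19.171 = 2.255

FS = 2.26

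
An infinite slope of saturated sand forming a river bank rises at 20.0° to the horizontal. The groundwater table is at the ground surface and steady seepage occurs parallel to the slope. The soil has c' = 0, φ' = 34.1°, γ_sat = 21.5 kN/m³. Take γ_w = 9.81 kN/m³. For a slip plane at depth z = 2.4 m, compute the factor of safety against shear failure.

FS = 1.01

With seepage parallel to the slope and the water table at the surface, the effective normal stress on the slip plane uses the buoyant unit weight γ' = γ_sat − γ_w while the driving shear stress uses γ_sat:
FS = [c' + γ' z cos²β tanφ'] / [γ_sat z sinβ cosβ]
(For c' = 0 this reduces to FS = (γ'/γ_sat)·tanφ'/tanβ.)
γ' = 21.5 − 9.81 = 11.69 kN/m³
Numerator = 0.0 + 11.69·2.4·cos²20.0°·tan34.1° = 0.0 + 11.69·2.4·0.8830·0.6771 = 16.773 kPa
Denominator = 21.5·2.4·sin20.0°·cos20.0° = 21.5·2.4·0.3420·0.9397 = 16.584 kPa
FS = 16.773 / 16.584 = 1.011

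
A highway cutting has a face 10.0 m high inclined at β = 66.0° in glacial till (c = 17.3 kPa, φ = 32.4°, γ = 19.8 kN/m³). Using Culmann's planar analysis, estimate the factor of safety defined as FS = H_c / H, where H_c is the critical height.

FS = 1.61

H_c = (4c/γ) · sinβ cosφ / [1 − cos(β − φ)]
    = (4·17.3/19.8) · sin66.0°·cos32.4° / [1 − cos33.6°]
    = 3.495 · 0.7713 / 0.1671 = 16.13 m
FS = H_c / H = 16.13 / 10.0 = 1.613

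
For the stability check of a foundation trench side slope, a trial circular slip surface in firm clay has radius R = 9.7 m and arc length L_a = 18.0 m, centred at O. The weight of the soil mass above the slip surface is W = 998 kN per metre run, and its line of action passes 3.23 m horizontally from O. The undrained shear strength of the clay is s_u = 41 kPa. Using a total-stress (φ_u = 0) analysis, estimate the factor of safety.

FS = 2.22

Taking moments about the centre O, the resisting moment is provided by the undrained shear strength acting along the arc:
M_R = s_u·L_a·R = 41·18.00·9.7 = 7158.6 kN·m/m
M_D = W·d = 998·3.23 = 3223.5 kN·m/m
FS = M_R / M_D = 7158.6 / 3223.5 = 2.221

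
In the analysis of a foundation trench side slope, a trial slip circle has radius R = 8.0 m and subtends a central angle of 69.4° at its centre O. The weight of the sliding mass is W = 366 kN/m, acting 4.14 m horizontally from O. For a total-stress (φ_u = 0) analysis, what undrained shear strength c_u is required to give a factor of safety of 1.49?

c_u = 29.1 kPa

FS = c_u·L_a·R / (W·d), so c_u = FS·W·d / (L_a·R).
Arc length L_a = R·θ = 8.0·(69.4°·π/180) = 8.0·1.2113 = 9.69 m
c_u = 1.49·366·4.14 / (9.69·8.0) = 2257.7 / 77.52 = 29.12 kPa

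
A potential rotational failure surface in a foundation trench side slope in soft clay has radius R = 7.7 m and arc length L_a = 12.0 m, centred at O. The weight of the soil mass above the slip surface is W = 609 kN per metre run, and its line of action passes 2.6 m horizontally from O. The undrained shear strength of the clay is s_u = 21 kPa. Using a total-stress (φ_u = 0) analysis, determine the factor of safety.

FS = 1.23

Taking moments about the centre O, the resisting moment is provided by the undrained shear strength acting along the arc:
M_R = s_u·L_a·R = 21·12.00·7.7 = 1940.4 kN·m/m
M_D = W·d = 609·2.6 = 1583.4 kN·m/m
FS = M_R / M_D = 1940.4 / 1583.4 = 1.225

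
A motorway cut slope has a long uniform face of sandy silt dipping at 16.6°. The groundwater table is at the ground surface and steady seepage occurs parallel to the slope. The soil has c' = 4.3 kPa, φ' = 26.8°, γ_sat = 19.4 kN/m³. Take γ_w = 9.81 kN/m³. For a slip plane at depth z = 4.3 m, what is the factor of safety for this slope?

With seepage parallel to the slope and the water table at the surface, the effective normal stress on the slip plane uses the buoyant unit weight γ' = γ_sat − γ_w while the driving shear stress uses γ_sat:
FS = [c' + γ' z cos²β tanφ'] / [γ_sat z sinβ cosβ]
γ' = 19.4 − 9.81 = 9.59 kN/m³
Numerator = 4.3 + 9.59·4.3·cos²16.6°·tan26.8° = 4.3 + 9.59·4.3·0.9184·0.5051 = 23.430 kPa
Denominator = 19.4·4.3·sin16.6°·cos16.6° = 19.4·4.3·0.2857·0.9583 = 22.839 kPa
FS = 23.430 / 22.839 = 1.026

FS = 1.03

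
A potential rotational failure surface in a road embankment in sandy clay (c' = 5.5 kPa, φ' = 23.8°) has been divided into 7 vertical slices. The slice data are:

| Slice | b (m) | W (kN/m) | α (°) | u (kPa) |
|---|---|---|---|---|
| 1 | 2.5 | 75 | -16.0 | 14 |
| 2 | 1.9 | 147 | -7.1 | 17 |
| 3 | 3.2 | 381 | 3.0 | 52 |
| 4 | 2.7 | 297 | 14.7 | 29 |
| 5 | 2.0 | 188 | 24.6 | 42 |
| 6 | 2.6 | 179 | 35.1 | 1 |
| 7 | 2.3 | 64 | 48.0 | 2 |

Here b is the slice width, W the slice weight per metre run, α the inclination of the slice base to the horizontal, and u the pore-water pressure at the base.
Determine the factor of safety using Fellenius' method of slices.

FS = 1.65

Ordinary method of slices: FS = Σ[c'·Δl_i + (W_i cosα_i − u_i·Δl_i)·tanφ'] / Σ W_i sinα_i, with Δl_i = b_i / cosα_i.
Slice 1: Δl = 2.5/cos(-16.0°) = 2.601 m; N'_1 = 75·cos(-16.0°) − 14·2.601 = 35.7; c'Δl = 14.30; W sinα = -20.7
Slice 2: Δl = 1.9/cos(-7.1°) = 1.915 m; N'_2 = 147·cos(-7.1°) − 17·1.915 = 113.3; c'Δl = 10.53; W sinα = -18.2
Slice 3: Δl = 3.2/cos3.0° = 3.204 m; N'_3 = 381·cos3.0° − 52·3.204 = 213.8; c'Δl = 17.62; W sinα = 19.9
Slice 4: Δl = 2.7/cos14.7° = 2.791 m; N'_4 = 297·cos14.7° − 29·2.791 = 206.3; c'Δl = 15.35; W sinα = 75.4
Slice 5: Δl = 2.0/cos24.6° = 2.200 m; N'_5 = 188·cos24.6° − 42·2.200 = 78.6; c'Δl = 12.10; W sinα = 78.3
Slice 6: Δl = 2.6/cos35.1° = 3.178 m; N'_6 = 179·cos35.1° − 1·3.178 = 143.3; c'Δl = 17.48; W sinα = 102.9
Slice 7: Δl = 2.3/cos48.0° = 3.437 m; N'_7 = 64·cos48.0° − 2·3.437 = 35.9; c'Δl = 18.91; W sinα = 47.6
Σc'Δl = 106.3 kN/m; ΣN' = 827.0 kN/m; ΣW sinα = 285.2 kN/m
Resisting = 106.3 + 827.0·tan23.8° = 106.3 + 364.7 = 471.0 kN/m
FS = 471.0 / 285.2 = 1.651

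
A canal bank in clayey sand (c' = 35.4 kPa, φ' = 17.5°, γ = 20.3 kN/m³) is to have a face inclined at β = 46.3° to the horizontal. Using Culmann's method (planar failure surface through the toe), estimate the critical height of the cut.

H_c = 38.88 m

Culmann's analysis gives the critical failure plane at α_cr = (β + φ')/2 = (46.3 + 17.5)/2 = 31.9°, and the critical height
H_c = (4c'/γ) · sinβ cosφ' / [1 − cos(β − φ')]
    = (4·35.4/20.3) · sin46.3°·cos17.5° / [1 − cos(28.8°)]
    = 6.975 · 0.7230·0.9537 / [1 − 0.8763]
    = 6.975 · 0.6895 / 0.1237
    = 38.88 m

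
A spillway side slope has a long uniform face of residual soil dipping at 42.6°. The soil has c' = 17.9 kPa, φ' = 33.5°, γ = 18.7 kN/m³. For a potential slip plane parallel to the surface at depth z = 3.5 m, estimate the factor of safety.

For an infinite slope with a slip plane parallel to the surface (no pore pressure): FS = [c' + γz cos²β tanφ'] / [γz sinβ cosβ].
γz = 18.7·3.5 = 65.45 kN/m²
Numerator = 17.9 + 65.45·cos²42.6°·tan33.5° = 17.9 + 65.45·0.5418·0.6619 = 41.373 kPa
Denominator = 65.45·sin42.6°·cos42.6° = 65.45·0.6769·0.7361 = 32.610 kPa
FS = 41.373 / 32.610 = 1.269

FS = 1.27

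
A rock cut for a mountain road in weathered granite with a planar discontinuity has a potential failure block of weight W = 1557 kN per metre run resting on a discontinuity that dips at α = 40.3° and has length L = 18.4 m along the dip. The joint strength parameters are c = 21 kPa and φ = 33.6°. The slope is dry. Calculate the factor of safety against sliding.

FS = 1.17

Resolving the block weight along and normal to the plane and applying the Mohr–Coulomb strength on the joint:
N' = W cosα = 1557·cos40.3° = 1187.5 kN/m
Driving force T = W sinα = 1557·sin40.3° = 1007.1 kN/m
Resisting force R = c·L + N'·tanφ = 21·18.4 + 1187.5·tan33.6° = 386.4 + 789.0 = 1175.4 kN/m
FS = R / T = 1175.4 / 1007.1 = 1.167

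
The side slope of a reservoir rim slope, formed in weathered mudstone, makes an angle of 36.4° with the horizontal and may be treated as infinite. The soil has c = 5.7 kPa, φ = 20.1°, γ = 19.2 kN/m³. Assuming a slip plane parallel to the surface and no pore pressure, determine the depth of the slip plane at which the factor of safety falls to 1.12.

Setting FS = 1.12 in FS = [c + γz cos²β tanφ] / [γz sinβ cosβ] and solving for z:
z = c / [γ cosβ (FS·sinβ − cosβ·tanφ)]
  = 5.7 / [19.2·cos36.4°·(1.12·sin36.4° − cos36.4°·tan20.1°)]
  = 5.7 / [19.2·0.8049·(1.12·0.5934 − 0.8049·0.3659)]
  = 5.7 / 5.7192 = 0.997 m

z = 1.00 m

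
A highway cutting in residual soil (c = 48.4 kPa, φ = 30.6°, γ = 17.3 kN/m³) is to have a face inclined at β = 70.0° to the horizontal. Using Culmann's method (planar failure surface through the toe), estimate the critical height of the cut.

H_c = 39.83 m

Culmann's analysis gives the critical failure plane at α_cr = (β + φ)/2 = (70.0 + 30.6)/2 = 50.3°, and the critical height
H_c = (4c/γ) · sinβ cosφ / [1 − cos(β − φ)]
    = (4·48.4/17.3) · sin70.0°·cos30.6° / [1 − cos(39.4°)]
    = 11.191 · 0.9397·0.8607 / [1 − 0.7727]
    = 11.191 · 0.8088 / 0.2273
    = 39.83 m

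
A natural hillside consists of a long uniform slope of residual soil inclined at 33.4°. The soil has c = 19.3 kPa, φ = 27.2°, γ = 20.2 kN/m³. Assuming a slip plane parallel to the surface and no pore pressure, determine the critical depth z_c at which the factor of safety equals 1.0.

Setting FS = 1.00 in FS = [c + γz cos²β tanφ] / [γz sinβ cosβ] and solving for z:
z = c / [γ cosβ (FS·sinβ − cosβ·tanφ)]
  = 19.3 / [20.2·cos33.4°·(1.00·sin33.4° − cos33.4°·tan27.2°)]
  = 19.3 / [20.2·0.8348·(1.00·0.5505 − 0.8348·0.5139)]
  = 19.3 / 2.0477 = 9.425 m

z_c = 9.43 m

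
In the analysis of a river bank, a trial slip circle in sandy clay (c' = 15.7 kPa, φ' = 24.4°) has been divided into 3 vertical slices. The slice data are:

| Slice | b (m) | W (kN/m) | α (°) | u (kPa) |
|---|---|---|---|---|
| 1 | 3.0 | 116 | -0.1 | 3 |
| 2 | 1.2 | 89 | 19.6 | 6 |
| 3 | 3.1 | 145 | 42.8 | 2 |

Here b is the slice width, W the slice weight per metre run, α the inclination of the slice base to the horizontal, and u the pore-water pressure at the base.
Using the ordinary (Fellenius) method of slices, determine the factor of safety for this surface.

Ordinary method of slices: FS = Σ[c'·Δl_i + (W_i cosα_i − u_i·Δl_i)·tanφ'] / Σ W_i sinα_i, with Δl_i = b_i / cosα_i.
Slice 1: Δl = 3.0/cos(-0.1°) = 3.000 m; N'_1 = 116·cos(-0.1°) − 3·3.000 = 107.0; c'Δl = 47.10; W sinα = -0.2
Slice 2: Δl = 1.2/cos19.6° = 1.274 m; N'_2 = 89·cos19.6° − 6·1.274 = 76.2; c'Δl = 20.00; W sinα = 29.9
Slice 3: Δl = 3.1/cos42.8° = 4.225 m; N'_3 = 145·cos42.8° − 2·4.225 = 97.9; c'Δl = 66.33; W sinα = 98.5
Σc'Δl = 133.4 kN/m; ΣN' = 281.1 kN/m; ΣW sinα = 128.2 kN/m
Resisting = 133.4 + 281.1·tan24.4° = 133.4 + 127.5 = 261.0 kN/m
FS = 261.0 / 128.2 = 2.036

FS = 2.04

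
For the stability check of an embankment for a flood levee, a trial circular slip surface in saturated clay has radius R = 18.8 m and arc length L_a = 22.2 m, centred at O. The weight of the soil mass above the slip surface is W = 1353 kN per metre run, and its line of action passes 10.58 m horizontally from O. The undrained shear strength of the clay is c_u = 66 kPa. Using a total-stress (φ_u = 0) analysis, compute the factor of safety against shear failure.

FS = 1.92

Taking moments about the centre O, the resisting moment is provided by the undrained shear strength acting along the arc:
M_R = c_u·L_a·R = 66·22.20·18.8 = 27545.8 kN·m/m
M_D = W·d = 1353·10.58 = 14314.7 kN·m/m
FS = M_R / M_D = 27545.8 / 14314.7 = 1.924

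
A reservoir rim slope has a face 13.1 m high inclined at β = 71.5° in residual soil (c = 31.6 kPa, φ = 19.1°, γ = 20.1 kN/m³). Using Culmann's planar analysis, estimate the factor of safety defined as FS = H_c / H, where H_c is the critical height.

FS = 1.10

H_c = (4c/γ) · sinβ cosφ / [1 − cos(β − φ)]
    = (4·31.6/20.1) · sin71.5°·cos19.1° / [1 − cos52.4°]
    = 6.289 · 0.8961 / 0.3899 = 14.45 m
FS = H_c / H = 14.45 / 13.1 = 1.103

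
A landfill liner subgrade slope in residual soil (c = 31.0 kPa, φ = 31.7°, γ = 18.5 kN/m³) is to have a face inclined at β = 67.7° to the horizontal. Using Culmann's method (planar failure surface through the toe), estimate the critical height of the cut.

Culmann's analysis gives the critical failure plane at α_cr = (β + φ)/2 = (67.7 + 31.7)/2 = 49.7°, and the critical height
H_c = (4c/γ) · sinβ cosφ / [1 − cos(β − φ)]
    = (4·31.0/18.5) · sin67.7°·cos31.7° / [1 − cos(36.0°)]
    = 6.703 · 0.9252·0.8508 / [1 − 0.8090]
    = 6.703 · 0.7872 / 0.1910
    = 27.63 m

H_c = 27.63 m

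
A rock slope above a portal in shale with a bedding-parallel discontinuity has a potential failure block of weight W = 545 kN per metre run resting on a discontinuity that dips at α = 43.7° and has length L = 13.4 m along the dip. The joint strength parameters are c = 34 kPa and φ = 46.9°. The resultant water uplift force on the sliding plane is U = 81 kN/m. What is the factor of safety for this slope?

Resolving the block weight along and normal to the plane and applying the Mohr–Coulomb strength on the joint:
N' = W cosα − U = 545·cos43.7° − 81 = 313.0 kN/m
Driving force T = W sinα = 545·sin43.7° = 376.5 kN/m
Resisting force R = c·L + N'·tanφ = 34·13.4 + 313.0·tan46.9° = 455.6 + 334.5 = 790.1 kN/m
FS = R / T = 790.1 / 376.5 = 2.098

FS = 2.10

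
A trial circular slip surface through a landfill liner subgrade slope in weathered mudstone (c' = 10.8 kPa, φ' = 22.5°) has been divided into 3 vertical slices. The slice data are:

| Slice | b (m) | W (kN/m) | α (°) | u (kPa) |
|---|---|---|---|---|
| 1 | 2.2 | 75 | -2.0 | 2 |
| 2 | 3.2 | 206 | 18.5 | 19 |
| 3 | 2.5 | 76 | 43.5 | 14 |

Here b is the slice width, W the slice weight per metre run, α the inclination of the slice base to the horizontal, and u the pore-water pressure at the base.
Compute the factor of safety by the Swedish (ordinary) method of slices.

Ordinary method of slices: FS = Σ[c'·Δl_i + (W_i cosα_i − u_i·Δl_i)·tanφ'] / Σ W_i sinα_i, with Δl_i = b_i / cosα_i.
Slice 1: Δl = 2.2/cos(-2.0°) = 2.201 m; N'_1 = 75·cos(-2.0°) − 2·2.201 = 70.6; c'Δl = 23.77; W sinα = -2.6
Slice 2: Δl = 3.2/cos18.5° = 3.374 m; N'_2 = 206·cos18.5° − 19·3.374 = 131.2; c'Δl = 36.44; W sinα = 65.4
Slice 3: Δl = 2.5/cos43.5° = 3.446 m; N'_3 = 76·cos43.5° − 14·3.446 = 6.9; c'Δl = 37.22; W sinα = 52.3
Σc'Δl = 97.4 kN/m; ΣN' = 208.7 kN/m; ΣW sinα = 115.1 kN/m
Resisting = 97.4 + 208.7·tan22.5° = 97.4 + 86.4 = 183.9 kN/m
FS = 183.9 / 115.1 = 1.598

FS = 1.60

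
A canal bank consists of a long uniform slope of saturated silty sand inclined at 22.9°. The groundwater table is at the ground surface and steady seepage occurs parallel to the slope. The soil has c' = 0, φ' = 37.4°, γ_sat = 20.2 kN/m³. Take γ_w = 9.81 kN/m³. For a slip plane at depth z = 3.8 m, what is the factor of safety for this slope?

FS = 0.93

With seepage parallel to the slope and the water table at the surface, the effective normal stress on the slip plane uses the buoyant unit weight γ' = γ_sat − γ_w while the driving shear stress uses γ_sat:
FS = [c' + γ' z cos²β tanφ'] / [γ_sat z sinβ cosβ]
(For c' = 0 this reduces to FS = (γ'/γ_sat)·tanφ'/tanβ.)
γ' = 20.2 − 9.81 = 10.39 kN/m³
Numerator = 0.0 + 10.39·3.8·cos²22.9°·tan37.4° = 0.0 + 10.39·3.8·0.8486·0.7646 = 25.616 kPa
Denominator = 20.2·3.8·sin22.9°·cos22.9° = 20.2·3.8·0.3891·0.9212 = 27.515 kPa
FS = 25.616 / 27.515 = 0.931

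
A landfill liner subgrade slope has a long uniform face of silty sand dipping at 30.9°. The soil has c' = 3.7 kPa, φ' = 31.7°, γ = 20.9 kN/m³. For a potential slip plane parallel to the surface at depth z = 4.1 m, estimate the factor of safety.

FS = 1.13

For an infinite slope with a slip plane parallel to the surface (no pore pressure): FS = [c' + γz cos²β tanφ'] / [γz sinβ cosβ].
γz = 20.9·4.1 = 85.69 kN/m²
Numerator = 3.7 + 85.69·cos²30.9°·tan31.7° = 3.7 + 85.69·0.7363·0.6176 = 42.666 kPa
Denominator = 85.69·sin30.9°·cos30.9° = 85.69·0.5135·0.8581 = 37.759 kPa
FS = 42.666 / 37.759 = 1.130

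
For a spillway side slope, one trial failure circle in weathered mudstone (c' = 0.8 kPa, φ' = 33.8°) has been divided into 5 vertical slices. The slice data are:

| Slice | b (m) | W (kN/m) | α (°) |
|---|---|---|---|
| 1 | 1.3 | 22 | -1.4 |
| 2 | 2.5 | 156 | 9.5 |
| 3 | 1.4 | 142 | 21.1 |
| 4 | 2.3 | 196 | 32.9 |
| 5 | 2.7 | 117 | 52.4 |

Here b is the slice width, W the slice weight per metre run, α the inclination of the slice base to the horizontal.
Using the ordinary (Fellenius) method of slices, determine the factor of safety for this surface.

Ordinary method of slices: FS = Σ[c'·Δl_i + (W_i cosα_i)·tanφ'] / Σ W_i sinα_i, with Δl_i = b_i / cosα_i.
Slice 1: Δl = 1.3/cos(-1.4°) = 1.300 m; N'_1 = 22·cos(-1.4°) = 22.0; c'Δl = 1.04; W sinα = -0.5
Slice 2: Δl = 2.5/cos9.5° = 2.535 m; N'_2 = 156·cos9.5° = 153.9; c'Δl = 2.03; W sinα = 25.7
Slice 3: Δl = 1.4/cos21.1° = 1.501 m; N'_3 = 142·cos21.1° = 132.5; c'Δl = 1.20; W sinα = 51.1
Slice 4: Δl = 2.3/cos32.9° = 2.739 m; N'_4 = 196·cos32.9° = 164.6; c'Δl = 2.19; W sinα = 106.5
Slice 5: Δl = 2.7/cos52.4° = 4.425 m; N'_5 = 117·cos52.4° = 71.4; c'Δl = 3.54; W sinα = 92.7
Σc'Δl = 10.0 kN/m; ΣN' = 544.3 kN/m; ΣW sinα = 275.5 kN/m
Resisting = 10.0 + 544.3·tan33.8° = 10.0 + 364.4 = 374.4 kN/m
FS = 374.4 / 275.5 = 1.359

FS = 1.36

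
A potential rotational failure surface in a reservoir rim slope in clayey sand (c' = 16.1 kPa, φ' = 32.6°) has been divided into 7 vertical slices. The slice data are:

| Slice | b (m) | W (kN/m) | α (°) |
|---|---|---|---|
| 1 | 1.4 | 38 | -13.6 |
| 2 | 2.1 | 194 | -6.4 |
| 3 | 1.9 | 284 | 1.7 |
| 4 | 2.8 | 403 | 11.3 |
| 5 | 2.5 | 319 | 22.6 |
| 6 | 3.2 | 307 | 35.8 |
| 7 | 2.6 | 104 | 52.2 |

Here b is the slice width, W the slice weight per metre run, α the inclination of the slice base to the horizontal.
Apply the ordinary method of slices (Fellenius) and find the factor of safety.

Ordinary method of slices: FS = Σ[c'·Δl_i + (W_i cosα_i)·tanφ'] / Σ W_i sinα_i, with Δl_i = b_i / cosα_i.
Slice 1: Δl = 1.4/cos(-13.6°) = 1.440 m; N'_1 = 38·cos(-13.6°) = 36.9; c'Δl = 23.19; W sinα = -8.9
Slice 2: Δl = 2.1/cos(-6.4°) = 2.113 m; N'_2 = 194·cos(-6.4°) = 192.8; c'Δl = 34.02; W sinα = -21.6
Slice 3: Δl = 1.9/cos1.7° = 1.901 m; N'_3 = 284·cos1.7° = 283.9; c'Δl = 30.60; W sinα = 8.4
Slice 4: Δl = 2.8/cos11.3° = 2.855 m; N'_4 = 403·cos11.3° = 395.2; c'Δl = 45.97; W sinα = 79.0
Slice 5: Δl = 2.5/cos22.6° = 2.708 m; N'_5 = 319·cos22.6° = 294.5; c'Δl = 43.60; W sinα = 122.6
Slice 6: Δl = 3.2/cos35.8° = 3.945 m; N'_6 = 307·cos35.8° = 249.0; c'Δl = 63.52; W sinα = 179.6
Slice 7: Δl = 2.6/cos52.2° = 4.242 m; N'_7 = 104·cos52.2° = 63.7; c'Δl = 68.30; W sinα = 82.2
Σc'Δl = 309.2 kN/m; ΣN' = 1516.0 kN/m; ΣW sinα = 441.2 kN/m
Resisting = 309.2 + 1516.0·tan32.6° = 309.2 + 969.5 = 1278.7 kN/m
FS = 1278.7 / 441.2 = 2.898

FS = 2.90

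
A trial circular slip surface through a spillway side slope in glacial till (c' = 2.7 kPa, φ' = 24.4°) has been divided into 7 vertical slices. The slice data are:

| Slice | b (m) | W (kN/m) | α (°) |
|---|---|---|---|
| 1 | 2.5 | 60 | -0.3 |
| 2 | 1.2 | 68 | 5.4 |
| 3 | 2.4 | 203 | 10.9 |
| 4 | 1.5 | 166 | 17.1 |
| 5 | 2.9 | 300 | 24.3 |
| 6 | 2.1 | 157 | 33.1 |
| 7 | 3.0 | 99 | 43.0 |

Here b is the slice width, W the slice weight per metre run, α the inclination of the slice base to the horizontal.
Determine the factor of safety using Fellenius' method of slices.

FS = 1.31

Ordinary method of slices: FS = Σ[c'·Δl_i + (W_i cosα_i)·tanφ'] / Σ W_i sinα_i, with Δl_i = b_i / cosα_i.
Slice 1: Δl = 2.5/cos(-0.3°) = 2.500 m; N'_1 = 60·cos(-0.3°) = 60.0; c'Δl = 6.75; W sinα = -0.3
Slice 2: Δl = 1.2/cos5.4° = 1.205 m; N'_2 = 68·cos5.4° = 67.7; c'Δl = 3.25; W sinα = 6.4
Slice 3: Δl = 2.4/cos10.9° = 2.444 m; N'_3 = 203·cos10.9° = 199.3; c'Δl = 6.60; W sinα = 38.4
Slice 4: Δl = 1.5/cos17.1° = 1.569 m; N'_4 = 166·cos17.1° = 158.7; c'Δl = 4.24; W sinα = 48.8
Slice 5: Δl = 2.9/cos24.3° = 3.182 m; N'_5 = 300·cos24.3° = 273.4; c'Δl = 8.59; W sinα = 123.5
Slice 6: Δl = 2.1/cos33.1° = 2.507 m; N'_6 = 157·cos33.1° = 131.5; c'Δl = 6.77; W sinα = 85.7
Slice 7: Δl = 3.0/cos43.0° = 4.102 m; N'_7 = 99·cos43.0° = 72.4; c'Δl = 11.08; W sinα = 67.5
Σc'Δl = 47.3 kN/m; ΣN' = 963.0 kN/m; ΣW sinα = 370.0 kN/m
Resisting = 47.3 + 963.0·tan24.4° = 47.3 + 436.9 = 484.1 kN/m
FS = 484.1 / 370.0 = 1.308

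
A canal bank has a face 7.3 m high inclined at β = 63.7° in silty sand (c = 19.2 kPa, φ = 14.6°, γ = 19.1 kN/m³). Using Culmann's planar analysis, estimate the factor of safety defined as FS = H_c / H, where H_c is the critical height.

H_c = (4c/γ) · sinβ cosφ / [1 − cos(β − φ)]
    = (4·19.2/19.1) · sin63.7°·cos14.6° / [1 − cos49.1°]
    = 4.021 · 0.8675 / 0.3453 = 10.10 m
FS = H_c / H = 10.10 / 7.3 = 1.384

FS = 1.38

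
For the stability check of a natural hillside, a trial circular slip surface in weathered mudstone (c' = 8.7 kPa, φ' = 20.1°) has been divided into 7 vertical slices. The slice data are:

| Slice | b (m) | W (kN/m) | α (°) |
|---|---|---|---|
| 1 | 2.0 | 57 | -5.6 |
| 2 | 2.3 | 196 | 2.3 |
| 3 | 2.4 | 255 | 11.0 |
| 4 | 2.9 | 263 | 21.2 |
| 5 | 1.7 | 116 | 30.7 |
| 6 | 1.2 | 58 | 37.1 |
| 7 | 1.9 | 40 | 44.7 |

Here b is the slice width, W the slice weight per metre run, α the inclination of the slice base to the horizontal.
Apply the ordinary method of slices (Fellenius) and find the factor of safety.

FS = 1.78

Ordinary method of slices: FS = Σ[c'·Δl_i + (W_i cosα_i)·tanφ'] / Σ W_i sinα_i, with Δl_i = b_i / cosα_i.
Slice 1: Δl = 2.0/cos(-5.6°) = 2.010 m; N'_1 = 57·cos(-5.6°) = 56.7; c'Δl = 17.48; W sinα = -5.6
Slice 2: Δl = 2.3/cos2.3° = 2.302 m; N'_2 = 196·cos2.3° = 195.8; c'Δl = 20.03; W sinα = 7.9
Slice 3: Δl = 2.4/cos11.0° = 2.445 m; N'_3 = 255·cos11.0° = 250.3; c'Δl = 21.27; W sinα = 48.7
Slice 4: Δl = 2.9/cos21.2° = 3.111 m; N'_4 = 263·cos21.2° = 245.2; c'Δl = 27.06; W sinα = 95.1
Slice 5: Δl = 1.7/cos30.7° = 1.977 m; N'_5 = 116·cos30.7° = 99.7; c'Δl = 17.20; W sinα = 59.2
Slice 6: Δl = 1.2/cos37.1° = 1.505 m; N'_6 = 58·cos37.1° = 46.3; c'Δl = 13.09; W sinα = 35.0
Slice 7: Δl = 1.9/cos44.7° = 2.673 m; N'_7 = 40·cos44.7° = 28.4; c'Δl = 23.26; W sinα = 28.1
Σc'Δl = 139.4 kN/m; ΣN' = 922.5 kN/m; ΣW sinα = 268.4 kN/m
Resisting = 139.4 + 922.5·tan20.1° = 139.4 + 337.6 = 477.0 kN/m
FS = 477.0 / 268.4 = 1.777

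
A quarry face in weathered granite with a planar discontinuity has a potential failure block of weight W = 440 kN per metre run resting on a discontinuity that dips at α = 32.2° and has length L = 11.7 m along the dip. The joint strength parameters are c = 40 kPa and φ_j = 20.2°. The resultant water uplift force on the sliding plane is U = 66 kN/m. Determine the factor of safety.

Resolving the block weight along and normal to the plane and applying the Mohr–Coulomb strength on the joint:
N' = W cosα − U = 440·cos32.2° − 66 = 306.3 kN/m
Driving force T = W sinα = 440·sin32.2° = 234.5 kN/m
Resisting force R = c·L + N'·tanφ_j = 40·11.7 + 306.3·tan20.2° = 468.0 + 112.7 = 580.7 kN/m
FS = R / T = 580.7 / 234.5 = 2.477

FS = 2.48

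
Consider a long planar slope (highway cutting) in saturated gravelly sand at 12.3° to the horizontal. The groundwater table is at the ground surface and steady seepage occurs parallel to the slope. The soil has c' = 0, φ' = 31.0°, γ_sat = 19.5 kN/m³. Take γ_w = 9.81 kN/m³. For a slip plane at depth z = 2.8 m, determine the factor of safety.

With seepage parallel to the slope and the water table at the surface, the effective normal stress on the slip plane uses the buoyant unit weight γ' = γ_sat − γ_w while the driving shear stress uses γ_sat:
FS = [c' + γ' z cos²β tanφ'] / [γ_sat z sinβ cosβ]
(For c' = 0 this reduces to FS = (γ'/γ_sat)·tanφ'/tanβ.)
γ' = 19.5 − 9.81 = 9.69 kN/m³
Numerator = 0.0 + 9.69·2.8·cos²12.3°·tan31.0° = 0.0 + 9.69·2.8·0.9546·0.6009 = 15.563 kPa
Denominator = 19.5·2.8·sin12.3°·cos12.3° = 19.5·2.8·0.2130·0.9770 = 11.364 kPa
FS = 15.563 / 11.364 = 1.369

FS = 1.37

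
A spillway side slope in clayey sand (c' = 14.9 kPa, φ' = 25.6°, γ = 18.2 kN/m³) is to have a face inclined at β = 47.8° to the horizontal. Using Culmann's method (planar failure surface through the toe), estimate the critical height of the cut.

Culmann's analysis gives the critical failure plane at α_cr = (β + φ')/2 = (47.8 + 25.6)/2 = 36.7°, and the critical height
H_c = (4c'/γ) · sinβ cosφ' / [1 − cos(β − φ')]
    = (4·14.9/18.2) · sin47.8°·cos25.6° / [1 − cos(22.2°)]
    = 3.275 · 0.7408·0.9018 / [1 − 0.9259]
    = 3.275 · 0.6681 / 0.0741
    = 29.51 m

H_c = 29.51 m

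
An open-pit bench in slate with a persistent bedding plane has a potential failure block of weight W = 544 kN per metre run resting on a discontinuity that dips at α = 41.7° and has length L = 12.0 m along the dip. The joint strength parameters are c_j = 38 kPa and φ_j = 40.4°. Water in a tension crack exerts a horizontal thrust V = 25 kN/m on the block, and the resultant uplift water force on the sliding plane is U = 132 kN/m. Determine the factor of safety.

Resolving the block weight along and normal to the plane and applying the Mohr–Coulomb strength on the joint:
N' = W cosα − U − V sinα = 544·cos41.7° − 132 − 25·sin41.7° = 257.5 kN/m
Driving force T = W sinα + V cosα = 544·sin41.7° + 25·cos41.7° = 380.6 kN/m
Resisting force R = c_j·L + N'·tanφ_j = 38·12.0 + 257.5·tan40.4° = 456.0 + 219.2 = 675.2 kN/m
FS = R / T = 675.2 / 380.6 = 1.774

FS = 1.77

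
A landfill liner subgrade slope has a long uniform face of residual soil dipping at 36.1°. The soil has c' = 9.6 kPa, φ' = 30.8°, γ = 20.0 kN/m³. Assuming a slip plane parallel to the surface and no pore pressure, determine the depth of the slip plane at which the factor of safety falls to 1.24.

z = 2.39 m

Setting FS = 1.24 in FS = [c' + γz cos²β tanφ'] / [γz sinβ cosβ] and solving for z:
z = c' / [γ cosβ (FS·sinβ − cosβ·tanφ')]
  = 9.6 / [20.0·cos36.1°·(1.24·sin36.1° − cos36.1°·tan30.8°)]
  = 9.6 / [20.0·0.8080·(1.24·0.5892 − 0.8080·0.5961)]
  = 9.6 / 4.0229 = 2.386 m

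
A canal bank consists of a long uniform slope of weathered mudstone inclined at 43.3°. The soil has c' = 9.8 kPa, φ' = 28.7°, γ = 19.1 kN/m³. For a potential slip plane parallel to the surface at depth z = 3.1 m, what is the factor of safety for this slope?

FS = 0.91

For an infinite slope with a slip plane parallel to the surface (no pore pressure): FS = [c' + γz cos²β tanφ'] / [γz sinβ cosβ].
γz = 19.1·3.1 = 59.21 kN/m²
Numerator = 9.8 + 59.21·cos²43.3°·tan28.7° = 9.8 + 59.21·0.5297·0.5475 = 26.970 kPa
Denominator = 59.21·sin43.3°·cos43.3° = 59.21·0.6858·0.7278 = 29.553 kPa
FS = 26.970 / 29.553 = 0.913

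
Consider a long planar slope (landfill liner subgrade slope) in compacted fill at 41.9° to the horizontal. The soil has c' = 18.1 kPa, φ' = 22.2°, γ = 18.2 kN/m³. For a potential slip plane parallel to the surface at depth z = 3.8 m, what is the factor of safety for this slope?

FS = 0.98

For an infinite slope with a slip plane parallel to the surface (no pore pressure): FS = [c' + γz cos²β tanφ'] / [γz sinβ cosβ].
γz = 18.2·3.8 = 69.16 kN/m²
Numerator = 18.1 + 69.16·cos²41.9°·tan22.2° = 18.1 + 69.16·0.5540·0.4081 = 33.736 kPa
Denominator = 69.16·sin41.9°·cos41.9° = 69.16·0.6678·0.7443 = 34.378 kPa
FS = 33.736 / 34.378 = 0.981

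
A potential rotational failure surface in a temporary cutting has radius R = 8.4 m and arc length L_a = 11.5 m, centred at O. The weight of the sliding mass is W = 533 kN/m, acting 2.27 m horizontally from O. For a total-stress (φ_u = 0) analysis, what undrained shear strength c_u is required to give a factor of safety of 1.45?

c_u = 18.2 kPa

FS = c_u·L_a·R / (W·d), so c_u = FS·W·d / (L_a·R).
c_u = 1.45·533·2.27 / (11.50·8.4) = 1754.4 / 96.60 = 18.16 kPa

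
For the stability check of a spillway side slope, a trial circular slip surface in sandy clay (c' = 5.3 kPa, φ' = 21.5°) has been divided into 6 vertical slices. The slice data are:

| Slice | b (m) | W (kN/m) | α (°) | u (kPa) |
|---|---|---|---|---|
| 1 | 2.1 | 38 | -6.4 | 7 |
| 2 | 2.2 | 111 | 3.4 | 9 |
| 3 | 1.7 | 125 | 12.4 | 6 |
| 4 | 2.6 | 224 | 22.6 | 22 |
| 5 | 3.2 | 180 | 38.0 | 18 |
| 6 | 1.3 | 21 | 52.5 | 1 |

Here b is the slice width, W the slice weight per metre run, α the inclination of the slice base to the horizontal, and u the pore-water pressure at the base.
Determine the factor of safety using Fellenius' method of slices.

Ordinary method of slices: FS = Σ[c'·Δl_i + (W_i cosα_i − u_i·Δl_i)·tanφ'] / Σ W_i sinα_i, with Δl_i = b_i / cosα_i.
Slice 1: Δl = 2.1/cos(-6.4°) = 2.113 m; N'_1 = 38·cos(-6.4°) − 7·2.113 = 23.0; c'Δl = 11.20; W sinα = -4.2
Slice 2: Δl = 2.2/cos3.4° = 2.204 m; N'_2 = 111·cos3.4° − 9·2.204 = 91.0; c'Δl = 11.68; W sinα = 6.6
Slice 3: Δl = 1.7/cos12.4° = 1.741 m; N'_3 = 125·cos12.4° − 6·1.741 = 111.6; c'Δl = 9.23; W sinα = 26.8
Slice 4: Δl = 2.6/cos22.6° = 2.816 m; N'_4 = 224·cos22.6° − 22·2.816 = 144.8; c'Δl = 14.93; W sinα = 86.1
Slice 5: Δl = 3.2/cos38.0° = 4.061 m; N'_5 = 180·cos38.0° − 18·4.061 = 68.7; c'Δl = 21.52; W sinα = 110.8
Slice 6: Δl = 1.3/cos52.5° = 2.135 m; N'_6 = 21·cos52.5° − 1·2.135 = 10.6; c'Δl = 11.32; W sinα = 16.7
Σc'Δl = 79.9 kN/m; ΣN' = 449.8 kN/m; ΣW sinα = 242.8 kN/m
Resisting = 79.9 + 449.8·tan21.5° = 79.9 + 177.2 = 257.1 kN/m
FS = 257.1 / 242.8 = 1.059

FS = 1.06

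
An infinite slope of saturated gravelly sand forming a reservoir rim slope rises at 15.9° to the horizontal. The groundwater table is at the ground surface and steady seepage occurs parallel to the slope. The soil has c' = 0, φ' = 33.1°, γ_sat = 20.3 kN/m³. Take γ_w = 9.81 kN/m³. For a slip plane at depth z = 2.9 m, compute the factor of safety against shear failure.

FS = 1.18

With seepage parallel to the slope and the water table at the surface, the effective normal stress on the slip plane uses the buoyant unit weight γ' = γ_sat − γ_w while the driving shear stress uses γ_sat:
FS = [c' + γ' z cos²β tanφ'] / [γ_sat z sinβ cosβ]
(For c' = 0 this reduces to FS = (γ'/γ_sat)·tanφ'/tanβ.)
γ' = 20.3 − 9.81 = 10.49 kN/m³
Numerator = 0.0 + 10.49·2.9·cos²15.9°·tan33.1° = 0.0 + 10.49·2.9·0.9249·0.6519 = 18.343 kPa
Denominator = 20.3·2.9·sin15.9°·cos15.9° = 20.3·2.9·0.2740·0.9617 = 15.511 kPa
FS = 18.343 / 15.511 = 1.183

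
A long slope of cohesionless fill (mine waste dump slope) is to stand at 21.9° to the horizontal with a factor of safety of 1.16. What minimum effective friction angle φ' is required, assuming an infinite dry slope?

φ' = 25.0°

FS = tanφ'/tanβ ⇒ tanφ' = FS · tanβ = 1.16 · tan21.9° = 0.4663
φ' = arctan(0.4663) = 25.00°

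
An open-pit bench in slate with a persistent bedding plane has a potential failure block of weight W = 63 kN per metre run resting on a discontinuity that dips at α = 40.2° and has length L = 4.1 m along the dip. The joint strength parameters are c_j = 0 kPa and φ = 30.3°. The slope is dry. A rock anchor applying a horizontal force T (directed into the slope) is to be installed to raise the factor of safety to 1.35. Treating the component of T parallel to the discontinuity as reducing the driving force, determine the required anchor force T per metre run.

Resolving forces along and normal to the sliding plane, with the horizontal anchor force T adding T·sinα to the effective normal force and T·cosα acting up the plane against the driving force:
FS = [c_jL + (W cosα + T sinα) tanφ] / [W sinα − T cosα]
Without the anchor: N' = 48.1 kN/m, driving T_d = 40.7 kN/m, resisting R = 0·4.1 + 48.1·tan30.3° = 28.1 kN/m, FS = 0.69.
Setting FS = 1.35 and solving for T:
1.35·(40.7 − T cos40.2°) = 28.1 + T sin40.2°·tan30.3°
T·(sin40.2°·tan30.3° + 1.35·cos40.2°) = 1.35·40.7 − 28.1
T·(0.6455·0.5844 + 1.35·0.7638) = 54.9 − 28.1 = 26.8
T·1.4083 = 26.8
T = 19.0 kN/m

T = 19 kN/m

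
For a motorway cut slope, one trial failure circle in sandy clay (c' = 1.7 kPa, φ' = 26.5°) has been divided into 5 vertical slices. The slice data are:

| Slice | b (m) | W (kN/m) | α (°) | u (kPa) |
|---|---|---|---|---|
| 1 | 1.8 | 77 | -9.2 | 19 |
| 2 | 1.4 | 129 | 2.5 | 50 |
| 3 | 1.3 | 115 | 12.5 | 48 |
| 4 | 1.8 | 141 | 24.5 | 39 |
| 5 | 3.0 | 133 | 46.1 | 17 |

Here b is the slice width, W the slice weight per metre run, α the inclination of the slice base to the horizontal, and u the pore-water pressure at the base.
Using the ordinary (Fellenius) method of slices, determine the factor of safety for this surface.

FS = 0.74

Ordinary method of slices: FS = Σ[c'·Δl_i + (W_i cosα_i − u_i·Δl_i)·tanφ'] / Σ W_i sinα_i, with Δl_i = b_i / cosα_i.
Slice 1: Δl = 1.8/cos(-9.2°) = 1.823 m; N'_1 = 77·cos(-9.2°) − 19·1.823 = 41.4; c'Δl = 3.10; W sinα = -12.3
Slice 2: Δl = 1.4/cos2.5° = 1.401 m; N'_2 = 129·cos2.5° − 50·1.401 = 58.8; c'Δl = 2.38; W sinα = 5.6
Slice 3: Δl = 1.3/cos12.5° = 1.332 m; N'_3 = 115·cos12.5° − 48·1.332 = 48.4; c'Δl = 2.26; W sinα = 24.9
Slice 4: Δl = 1.8/cos24.5° = 1.978 m; N'_4 = 141·cos24.5° − 39·1.978 = 51.2; c'Δl = 3.36; W sinα = 58.5
Slice 5: Δl = 3.0/cos46.1° = 4.326 m; N'_5 = 133·cos46.1° − 17·4.326 = 18.7; c'Δl = 7.36; W sinα = 95.8
Σc'Δl = 18.5 kN/m; ΣN' = 218.4 kN/m; ΣW sinα = 172.5 kN/m
Resisting = 18.5 + 218.4·tan26.5° = 18.5 + 108.9 = 127.3 kN/m
FS = 127.3 / 172.5 = 0.738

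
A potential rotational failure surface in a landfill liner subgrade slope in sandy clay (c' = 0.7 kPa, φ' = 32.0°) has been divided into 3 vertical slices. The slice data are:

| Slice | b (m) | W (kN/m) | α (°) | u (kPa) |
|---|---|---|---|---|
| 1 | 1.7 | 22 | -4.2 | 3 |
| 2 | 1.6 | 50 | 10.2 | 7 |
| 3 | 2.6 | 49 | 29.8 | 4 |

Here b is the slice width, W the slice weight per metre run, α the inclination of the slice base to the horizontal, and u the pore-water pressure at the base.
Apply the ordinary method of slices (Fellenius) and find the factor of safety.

FS = 1.83

Ordinary method of slices: FS = Σ[c'·Δl_i + (W_i cosα_i − u_i·Δl_i)·tanφ'] / Σ W_i sinα_i, with Δl_i = b_i / cosα_i.
Slice 1: Δl = 1.7/cos(-4.2°) = 1.705 m; N'_1 = 22·cos(-4.2°) − 3·1.705 = 16.8; c'Δl = 1.19; W sinα = -1.6
Slice 2: Δl = 1.6/cos10.2° = 1.626 m; N'_2 = 50·cos10.2° − 7·1.626 = 37.8; c'Δl = 1.14; W sinα = 8.9
Slice 3: Δl = 2.6/cos29.8° = 2.996 m; N'_3 = 49·cos29.8° − 4·2.996 = 30.5; c'Δl = 2.10; W sinα = 24.4
Σc'Δl = 4.4 kN/m; ΣN' = 85.2 kN/m; ΣW sinα = 31.6 kN/m
Resisting = 4.4 + 85.2·tan32.0° = 4.4 + 53.2 = 57.7 kN/m
FS = 57.7 / 31.6 = 1.825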